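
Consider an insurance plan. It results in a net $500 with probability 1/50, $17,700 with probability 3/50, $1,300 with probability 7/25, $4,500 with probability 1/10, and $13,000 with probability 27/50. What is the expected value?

$8,906

EV = 1/50 × 500 + 3/50 × 17700 + 7/25 × 1300 + 1/10 × 4500 + 27/50 × 13000 = 10 + 1062 + 364 + 450 + 7020 = 8906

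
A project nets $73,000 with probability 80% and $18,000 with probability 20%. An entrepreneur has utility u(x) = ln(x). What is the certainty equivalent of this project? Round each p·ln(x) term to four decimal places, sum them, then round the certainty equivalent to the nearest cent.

$55,171.40

E[u] = 0.8·ln(73000) + 0.2·ln(18000) = 8.9586 + 1.9596 = 10.9182
CE = e^10.9182 ≈ 55171.40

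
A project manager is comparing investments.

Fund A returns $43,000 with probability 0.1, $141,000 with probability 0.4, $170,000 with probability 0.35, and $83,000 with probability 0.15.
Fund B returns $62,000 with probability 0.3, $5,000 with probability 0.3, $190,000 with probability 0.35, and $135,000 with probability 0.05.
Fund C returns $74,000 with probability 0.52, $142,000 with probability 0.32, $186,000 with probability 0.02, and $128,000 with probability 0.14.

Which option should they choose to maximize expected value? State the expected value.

Fund A ($132,650)

Fund A = 0.1 × 43000 + 0.4 × 141000 + 0.35 × 170000 + 0.15 × 83000 = 4300 + 56400 + 59500 + 12450 = 132650
Fund B = 0.3 × 62000 + 0.3 × 5000 + 0.35 × 190000 + 0.05 × 135000 = 18600 + 1500 + 66500 + 6750 = 93350
Fund C = 0.52 × 74000 + 0.32 × 142000 + 0.02 × 186000 + 0.14 × 128000 = 38480 + 45440 + 3720 + 17920 = 105560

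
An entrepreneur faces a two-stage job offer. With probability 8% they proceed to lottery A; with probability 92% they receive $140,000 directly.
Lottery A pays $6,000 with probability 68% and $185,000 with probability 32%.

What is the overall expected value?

$133,862.40

EV(A) = 0.68 × 6000 + 0.32 × 185000 = 4080 + 59200 = 63280
Branch B: 140000 (certain)
Overall = 0.08 × 63280 + 0.92 × 140000 = 5062.4 + 128800 = 133862.4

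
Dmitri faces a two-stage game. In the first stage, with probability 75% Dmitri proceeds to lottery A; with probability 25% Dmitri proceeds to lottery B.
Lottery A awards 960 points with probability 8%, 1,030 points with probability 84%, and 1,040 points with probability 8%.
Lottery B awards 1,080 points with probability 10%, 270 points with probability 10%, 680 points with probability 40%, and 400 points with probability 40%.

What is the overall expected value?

910.65 points

EV(A) = 0.08 × 960 + 0.84 × 1030 + 0.08 × 1040 = 76.8 + 865.2 + 83.2 = 1025.2
EV(B) = 0.1 × 1080 + 0.1 × 270 + 0.4 × 680 + 0.4 × 400 = 108 + 27 + 272 + 160 = 567
Overall = 0.75 × 1025.2 + 0.25 × 567 = 768.9 + 141.75 = 910.65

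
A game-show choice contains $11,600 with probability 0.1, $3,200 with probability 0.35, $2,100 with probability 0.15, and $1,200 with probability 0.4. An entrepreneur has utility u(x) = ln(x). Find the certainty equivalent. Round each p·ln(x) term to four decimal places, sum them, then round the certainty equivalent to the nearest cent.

E[u] = 0.1·ln(11600) + 0.35·ln(3200) + 0.15·ln(2100) + 0.4·ln(1200) = 0.9359 + 2.8248 + 1.1475 + 2.8360 = 7.7442
CE = e^7.7442 ≈ 2308.15

$2,308.15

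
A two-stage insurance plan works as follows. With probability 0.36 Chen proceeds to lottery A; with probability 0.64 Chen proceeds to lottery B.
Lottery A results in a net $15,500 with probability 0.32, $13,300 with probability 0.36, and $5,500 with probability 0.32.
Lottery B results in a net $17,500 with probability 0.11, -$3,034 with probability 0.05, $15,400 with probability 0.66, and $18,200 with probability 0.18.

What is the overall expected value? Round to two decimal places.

EV(A) = 0.32 × 15500 + 0.36 × 13300 + 0.32 × 5500 = 4960 + 4788 + 1760 = 11508
EV(B) = 0.11 × 17500 + 0.05 × (-3034) + 0.66 × 15400 + 0.18 × 18200 = 1925 − 151.7 + 10164 + 3276 = 15213.3
Overall = 0.36 × 11508 + 0.64 × 15213.3 = 4142.88 + 9736.512 = 13879.392

$13,879.39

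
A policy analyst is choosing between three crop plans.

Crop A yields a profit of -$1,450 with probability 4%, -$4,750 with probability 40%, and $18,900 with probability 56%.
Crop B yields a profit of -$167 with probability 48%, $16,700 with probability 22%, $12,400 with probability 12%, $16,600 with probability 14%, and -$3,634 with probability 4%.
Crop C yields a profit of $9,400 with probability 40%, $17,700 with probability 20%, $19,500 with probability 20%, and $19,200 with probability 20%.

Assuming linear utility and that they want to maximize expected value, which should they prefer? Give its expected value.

Crop C ($15,040)

Crop A = 0.04 × (-1450) + 0.4 × (-4750) + 0.56 × 18900 = -58 − 1900 + 10584 = 8626
Crop B = 0.48 × (-167) + 0.22 × 16700 + 0.12 × 12400 + 0.14 × 16600 + 0.04 × (-3634) = -80.16 + 3674 + 1488 + 2324 − 145.36 = 7260.48
Crop C = 0.4 × 9400 + 0.2 × 17700 + 0.2 × 19500 + 0.2 × 19200 = 3760 + 3540 + 3900 + 3840 = 15040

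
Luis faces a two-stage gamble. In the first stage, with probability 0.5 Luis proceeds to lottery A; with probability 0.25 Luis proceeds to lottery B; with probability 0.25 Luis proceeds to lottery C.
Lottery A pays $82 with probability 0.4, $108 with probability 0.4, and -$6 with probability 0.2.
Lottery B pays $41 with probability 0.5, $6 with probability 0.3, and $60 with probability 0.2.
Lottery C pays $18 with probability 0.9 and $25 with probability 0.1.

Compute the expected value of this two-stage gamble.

EV(A) = 0.4 × 82 + 0.4 × 108 + 0.2 × (-6) = 32.8 + 43.2 − 1.2 = 74.8
EV(B) = 0.5 × 41 + 0.3 × 6 + 0.2 × 60 = 20.5 + 1.8 + 12 = 34.3
EV(C) = 0.9 × 18 + 0.1 × 25 = 16.2 + 2.5 = 18.7
Overall = 0.5 × 74.8 + 0.25 × 34.3 + 0.25 × 18.7 = 37.4 + 8.575 + 4.675 = 50.65

$50.65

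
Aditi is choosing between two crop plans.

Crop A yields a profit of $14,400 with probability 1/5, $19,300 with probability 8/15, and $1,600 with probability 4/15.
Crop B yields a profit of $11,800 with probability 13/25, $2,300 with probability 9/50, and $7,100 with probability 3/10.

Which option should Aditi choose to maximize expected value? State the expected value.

Crop A = 1/5 × 14400 + 8/15 × 19300 + 4/15 × 1600 = 2880 + 10293.3333 + 426.6667 = 13600
Crop B = 13/25 × 11800 + 9/50 × 2300 + 3/10 × 7100 = 6136 + 414 + 2130 = 8680

Crop A ($13,600)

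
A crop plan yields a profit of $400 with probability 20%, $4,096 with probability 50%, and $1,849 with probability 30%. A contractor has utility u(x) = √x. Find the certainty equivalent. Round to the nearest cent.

E[u] = 0.2·√400 + 0.5·√4096 + 0.3·√1849 = 0.2·20 + 0.5·64 + 0.3·43 = 48.9
CE = (48.9)² = 2391.21

$2,391.21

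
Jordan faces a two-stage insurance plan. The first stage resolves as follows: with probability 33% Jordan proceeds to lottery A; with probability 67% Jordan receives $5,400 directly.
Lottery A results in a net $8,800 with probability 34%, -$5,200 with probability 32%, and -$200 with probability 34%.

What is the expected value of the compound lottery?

EV(A) = 0.34 × 8800 + 0.32 × (-5200) + 0.34 × (-200) = 2992 − 1664 − 68 = 1260
Branch B: 5400 (certain)
Overall = 0.33 × 1260 + 0.67 × 5400 = 415.8 + 3618 = 4033.8

$4,033.80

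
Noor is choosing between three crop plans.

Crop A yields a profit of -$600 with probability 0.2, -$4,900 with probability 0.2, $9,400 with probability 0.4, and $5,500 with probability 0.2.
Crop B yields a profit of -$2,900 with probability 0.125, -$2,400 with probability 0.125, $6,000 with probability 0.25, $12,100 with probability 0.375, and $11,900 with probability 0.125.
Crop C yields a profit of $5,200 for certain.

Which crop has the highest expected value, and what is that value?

Crop A = 0.2 × (-600) + 0.2 × (-4900) + 0.4 × 9400 + 0.2 × 5500 = -120 − 980 + 3760 + 1100 = 3760
Crop B = 0.125 × (-2900) + 0.125 × (-2400) + 0.25 × 6000 + 0.375 × 12100 + 0.125 × 11900 = -362.5 − 300 + 1500 + 4537.5 + 1487.5 = 6862.5
Crop C: 5200 (certain)

Crop B ($6,862.50)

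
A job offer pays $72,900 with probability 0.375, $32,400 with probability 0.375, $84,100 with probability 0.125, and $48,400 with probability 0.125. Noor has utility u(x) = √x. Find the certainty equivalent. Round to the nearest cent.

$54,056.25

E[u] = 0.375·√72900 + 0.375·√32400 + 0.125·√84100 + 0.125·√48400 = 0.375·270 + 0.375·180 + 0.125·290 + 0.125·220 = 232.5
CE = (232.5)² = 54056.25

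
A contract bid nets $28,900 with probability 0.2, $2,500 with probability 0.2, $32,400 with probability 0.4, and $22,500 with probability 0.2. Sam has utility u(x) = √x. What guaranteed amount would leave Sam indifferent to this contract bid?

$21,316

E[u] = 0.2·√28900 + 0.2·√2500 + 0.4·√32400 + 0.2·√22500 = 0.2·170 + 0.2·50 + 0.4·180 + 0.2·150 = 146
CE = (146)² = 21316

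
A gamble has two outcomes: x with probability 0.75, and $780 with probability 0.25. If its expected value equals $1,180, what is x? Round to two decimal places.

0.75·x + 0.25·780 = 1180
0.75·x = 1180 − 195 = 985
x = 985 / 0.75 = 1313.3333

x = $1,313.33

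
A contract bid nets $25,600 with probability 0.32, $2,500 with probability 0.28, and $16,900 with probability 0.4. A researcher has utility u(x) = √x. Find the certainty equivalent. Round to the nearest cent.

E[u] = 0.32·√25600 + 0.28·√2500 + 0.4·√16900 = 0.32·160 + 0.28·50 + 0.4·130 = 117.2
CE = (117.2)² = 13735.84

$13,735.84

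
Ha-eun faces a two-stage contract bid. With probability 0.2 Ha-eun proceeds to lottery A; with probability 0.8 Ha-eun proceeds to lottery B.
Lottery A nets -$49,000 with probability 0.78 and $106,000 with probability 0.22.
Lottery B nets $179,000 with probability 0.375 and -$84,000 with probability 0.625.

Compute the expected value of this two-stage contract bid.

$8,720

EV(A) = 0.78 × (-49000) + 0.22 × 106000 = -38220 + 23320 = -14900
EV(B) = 0.375 × 179000 + 0.625 × (-84000) = 67125 − 52500 = 14625
Overall = 0.2 × (-14900) + 0.8 × 14625 = -2980 + 11700 = 8720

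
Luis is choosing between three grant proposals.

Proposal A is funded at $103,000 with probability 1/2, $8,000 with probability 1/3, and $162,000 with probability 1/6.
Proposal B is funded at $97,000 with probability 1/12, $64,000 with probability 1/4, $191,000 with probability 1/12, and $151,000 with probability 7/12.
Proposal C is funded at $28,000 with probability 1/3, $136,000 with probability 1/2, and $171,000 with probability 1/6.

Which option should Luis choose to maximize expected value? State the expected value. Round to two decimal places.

Proposal A = 1/2 × 103000 + 1/3 × 8000 + 1/6 × 162000 = 51500 + 2666.6667 + 27000 = 81166.6667
Proposal B = 1/12 × 97000 + 1/4 × 64000 + 1/12 × 191000 + 7/12 × 151000 = 8083.3333 + 16000 + 15916.6667 + 88083.3333 = 128083.3333
Proposal C = 1/3 × 28000 + 1/2 × 136000 + 1/6 × 171000 = 9333.3333 + 68000 + 28500 = 105833.3333

Proposal B ($128,083.33)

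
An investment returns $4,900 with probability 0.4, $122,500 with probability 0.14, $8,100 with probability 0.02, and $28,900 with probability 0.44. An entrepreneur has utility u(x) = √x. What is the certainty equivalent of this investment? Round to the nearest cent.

E[u] = 0.4·√4900 + 0.14·√122500 + 0.02·√8100 + 0.44·√28900 = 0.4·70 + 0.14·350 + 0.02·90 + 0.44·170 = 153.6
CE = (153.6)² = 23592.96

$23,592.96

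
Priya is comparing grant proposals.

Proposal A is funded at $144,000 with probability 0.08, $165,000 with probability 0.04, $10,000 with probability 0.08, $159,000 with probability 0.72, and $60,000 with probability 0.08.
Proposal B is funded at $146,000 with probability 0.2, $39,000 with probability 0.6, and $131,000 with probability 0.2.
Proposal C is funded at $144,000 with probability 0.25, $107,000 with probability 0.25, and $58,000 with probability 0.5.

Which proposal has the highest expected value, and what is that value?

Proposal A = 0.08 × 144000 + 0.04 × 165000 + 0.08 × 10000 + 0.72 × 159000 + 0.08 × 60000 = 11520 + 6600 + 800 + 114480 + 4800 = 138200
Proposal B = 0.2 × 146000 + 0.6 × 39000 + 0.2 × 131000 = 29200 + 23400 + 26200 = 78800
Proposal C = 0.25 × 144000 + 0.25 × 107000 + 0.5 × 58000 = 36000 + 26750 + 29000 = 91750

Proposal A ($138,200)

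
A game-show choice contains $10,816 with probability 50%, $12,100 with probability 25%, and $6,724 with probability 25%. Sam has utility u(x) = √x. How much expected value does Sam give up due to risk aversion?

E[u] = 0.5·√10816 + 0.25·√12100 + 0.25·√6724 = 0.5·104 + 0.25·110 + 0.25·82 = 100
CE = (100)² = 10000
Risk premium = EV − CE = 10114 − 10000 = 114

$114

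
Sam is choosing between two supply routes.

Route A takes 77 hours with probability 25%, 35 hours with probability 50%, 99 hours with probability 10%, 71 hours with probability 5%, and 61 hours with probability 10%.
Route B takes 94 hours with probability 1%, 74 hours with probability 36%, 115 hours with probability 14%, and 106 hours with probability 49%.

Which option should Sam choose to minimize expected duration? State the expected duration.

Route A = 0.25 × 77 + 0.5 × 35 + 0.1 × 99 + 0.05 × 71 + 0.1 × 61 = 19.25 + 17.5 + 9.9 + 3.55 + 6.1 = 56.3
Route B = 0.01 × 94 + 0.36 × 74 + 0.14 × 115 + 0.49 × 106 = 0.94 + 26.64 + 16.1 + 51.94 = 95.62

Route A (56.3 hours)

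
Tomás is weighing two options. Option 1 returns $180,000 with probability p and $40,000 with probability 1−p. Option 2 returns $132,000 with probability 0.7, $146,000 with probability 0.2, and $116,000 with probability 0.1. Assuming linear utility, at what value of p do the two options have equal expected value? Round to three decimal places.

EV(Option 2) = 0.7 × 132000 + 0.2 × 146000 + 0.1 × 116000 = 92400 + 29200 + 11600 = 133200
p·180000 + (1−p)·40000 = 133200
140000p + 40000 = 133200
p = (133200 − 40000) / 140000

p = 0.666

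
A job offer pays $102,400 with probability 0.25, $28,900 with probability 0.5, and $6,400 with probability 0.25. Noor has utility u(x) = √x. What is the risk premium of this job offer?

$7,425

E[u] = 0.25·√102400 + 0.5·√28900 + 0.25·√6400 = 0.25·320 + 0.5·170 + 0.25·80 = 185
CE = (185)² = 34225
Risk premium = EV − CE = 41650 − 34225 = 7425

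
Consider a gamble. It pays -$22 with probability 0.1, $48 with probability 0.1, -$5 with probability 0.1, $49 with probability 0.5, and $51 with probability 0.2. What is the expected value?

$36.80

EV = 0.1 × (-22) + 0.1 × 48 + 0.1 × (-5) + 0.5 × 49 + 0.2 × 51 = -2.2 + 4.8 − 0.5 + 24.5 + 10.2 = 36.8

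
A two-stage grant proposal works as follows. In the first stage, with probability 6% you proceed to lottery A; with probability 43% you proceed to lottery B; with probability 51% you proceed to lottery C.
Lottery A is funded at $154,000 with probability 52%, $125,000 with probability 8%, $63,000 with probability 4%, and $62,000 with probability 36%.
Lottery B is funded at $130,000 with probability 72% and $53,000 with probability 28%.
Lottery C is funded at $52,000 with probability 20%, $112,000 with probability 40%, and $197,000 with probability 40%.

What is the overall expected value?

$121,864.40

EV(A) = 0.52 × 154000 + 0.08 × 125000 + 0.04 × 63000 + 0.36 × 62000 = 80080 + 10000 + 2520 + 22320 = 114920
EV(B) = 0.72 × 130000 + 0.28 × 53000 = 93600 + 14840 = 108440
EV(C) = 0.2 × 52000 + 0.4 × 112000 + 0.4 × 197000 = 10400 + 44800 + 78800 = 134000
Overall = 0.06 × 114920 + 0.43 × 108440 + 0.51 × 134000 = 6895.2 + 46629.2 + 68340 = 121864.4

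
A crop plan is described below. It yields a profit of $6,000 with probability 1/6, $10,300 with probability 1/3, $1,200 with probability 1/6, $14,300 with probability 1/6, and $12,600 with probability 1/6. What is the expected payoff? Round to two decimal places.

EV = 1/6 × 6000 + 1/3 × 10300 + 1/6 × 1200 + 1/6 × 14300 + 1/6 × 12600 = 1000 + 3433.3333 + 200 + 2383.3333 + 2100 = 9116.6667

$9,116.67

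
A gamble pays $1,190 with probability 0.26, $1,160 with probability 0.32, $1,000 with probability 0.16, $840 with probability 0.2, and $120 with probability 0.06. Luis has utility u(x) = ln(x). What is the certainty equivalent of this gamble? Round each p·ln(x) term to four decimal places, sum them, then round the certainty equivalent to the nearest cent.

E[u] = 0.26·ln(1190) + 0.32·ln(1160) + 0.16·ln(1000) + 0.2·ln(840) + 0.06·ln(120) = 1.8412 + 2.2580 + 1.1052 + 1.3467 + 0.2872 = 6.8383
CE = e^6.8383 ≈ 932.90

$932.90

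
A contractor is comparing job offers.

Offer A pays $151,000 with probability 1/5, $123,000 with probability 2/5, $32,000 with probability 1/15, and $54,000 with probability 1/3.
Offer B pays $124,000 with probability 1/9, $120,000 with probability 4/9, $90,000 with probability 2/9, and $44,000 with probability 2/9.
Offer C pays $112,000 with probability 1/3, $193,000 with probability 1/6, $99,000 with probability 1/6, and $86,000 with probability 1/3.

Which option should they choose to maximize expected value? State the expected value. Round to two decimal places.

Offer C ($114,666.67)

Offer A = 1/5 × 151000 + 2/5 × 123000 + 1/15 × 32000 + 1/3 × 54000 = 30200 + 49200 + 2133.3333 + 18000 = 99533.3333
Offer B = 1/9 × 124000 + 4/9 × 120000 + 2/9 × 90000 + 2/9 × 44000 = 13777.7778 + 53333.3333 + 20000 + 9777.7778 = 96888.8889
Offer C = 1/3 × 112000 + 1/6 × 193000 + 1/6 × 99000 + 1/3 × 86000 = 37333.3333 + 32166.6667 + 16500 + 28666.6667 = 114666.6667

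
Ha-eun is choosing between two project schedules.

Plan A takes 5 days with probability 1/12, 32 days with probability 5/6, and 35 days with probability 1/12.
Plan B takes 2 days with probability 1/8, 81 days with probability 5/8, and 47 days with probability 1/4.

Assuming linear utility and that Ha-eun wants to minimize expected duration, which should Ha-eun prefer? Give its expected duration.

Plan A = 1/12 × 5 + 5/6 × 32 + 1/12 × 35 = 0.4167 + 26.6667 + 2.9167 = 30
Plan B = 1/8 × 2 + 5/8 × 81 + 1/4 × 47 = 0.25 + 50.625 + 11.75 = 62.625

Plan A (30 days)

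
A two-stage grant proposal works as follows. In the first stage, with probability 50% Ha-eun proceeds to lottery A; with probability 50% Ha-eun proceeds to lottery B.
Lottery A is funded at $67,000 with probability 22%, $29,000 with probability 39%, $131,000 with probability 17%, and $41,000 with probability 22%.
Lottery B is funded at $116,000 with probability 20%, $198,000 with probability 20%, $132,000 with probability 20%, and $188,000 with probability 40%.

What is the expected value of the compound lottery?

$110,870

EV(A) = 0.22 × 67000 + 0.39 × 29000 + 0.17 × 131000 + 0.22 × 41000 = 14740 + 11310 + 22270 + 9020 = 57340
EV(B) = 0.2 × 116000 + 0.2 × 198000 + 0.2 × 132000 + 0.4 × 188000 = 23200 + 39600 + 26400 + 75200 = 164400
Overall = 0.5 × 57340 + 0.5 × 164400 = 28670 + 82200 = 110870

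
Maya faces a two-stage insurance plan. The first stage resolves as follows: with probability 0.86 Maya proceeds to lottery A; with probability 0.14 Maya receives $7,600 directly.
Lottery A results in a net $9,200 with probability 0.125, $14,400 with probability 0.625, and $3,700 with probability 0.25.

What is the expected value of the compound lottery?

$10,588.50

EV(A) = 0.125 × 9200 + 0.625 × 14400 + 0.25 × 3700 = 1150 + 9000 + 925 = 11075
Branch B: 7600 (certain)
Overall = 0.86 × 11075 + 0.14 × 7600 = 9524.5 + 1064 = 10588.5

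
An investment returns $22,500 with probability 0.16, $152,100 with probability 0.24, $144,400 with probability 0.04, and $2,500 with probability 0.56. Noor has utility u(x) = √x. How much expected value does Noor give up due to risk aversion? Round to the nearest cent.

$21,423.36

E[u] = 0.16·√22500 + 0.24·√152100 + 0.04·√144400 + 0.56·√2500 = 0.16·150 + 0.24·390 + 0.04·380 + 0.56·50 = 160.8
CE = (160.8)² = 25856.64
Risk premium = EV − CE = 47280 − 25856.64 = 21423.36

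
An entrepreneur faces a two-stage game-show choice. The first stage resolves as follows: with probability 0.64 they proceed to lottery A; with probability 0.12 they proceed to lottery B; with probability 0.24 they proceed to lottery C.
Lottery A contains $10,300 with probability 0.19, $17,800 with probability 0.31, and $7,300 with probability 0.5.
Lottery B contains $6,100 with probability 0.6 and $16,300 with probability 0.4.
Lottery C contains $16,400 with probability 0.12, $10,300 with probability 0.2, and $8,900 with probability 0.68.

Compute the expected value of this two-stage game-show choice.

EV(A) = 0.19 × 10300 + 0.31 × 17800 + 0.5 × 7300 = 1957 + 5518 + 3650 = 11125
EV(B) = 0.6 × 6100 + 0.4 × 16300 = 3660 + 6520 = 10180
EV(C) = 0.12 × 16400 + 0.2 × 10300 + 0.68 × 8900 = 1968 + 2060 + 6052 = 10080
Overall = 0.64 × 11125 + 0.12 × 10180 + 0.24 × 10080 = 7120 + 1221.6 + 2419.2 = 10760.8

$10,760.80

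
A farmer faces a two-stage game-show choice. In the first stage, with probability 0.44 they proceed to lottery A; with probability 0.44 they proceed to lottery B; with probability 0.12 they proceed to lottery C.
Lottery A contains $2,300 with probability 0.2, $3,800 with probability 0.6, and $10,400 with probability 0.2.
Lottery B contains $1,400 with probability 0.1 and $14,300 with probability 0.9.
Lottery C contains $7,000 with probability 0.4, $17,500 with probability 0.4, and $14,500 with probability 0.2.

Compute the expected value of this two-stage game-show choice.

EV(A) = 0.2 × 2300 + 0.6 × 3800 + 0.2 × 10400 = 460 + 2280 + 2080 = 4820
EV(B) = 0.1 × 1400 + 0.9 × 14300 = 140 + 12870 = 13010
EV(C) = 0.4 × 7000 + 0.4 × 17500 + 0.2 × 14500 = 2800 + 7000 + 2900 = 12700
Overall = 0.44 × 4820 + 0.44 × 13010 + 0.12 × 12700 = 2120.8 + 5724.4 + 1524 = 9369.2

$9,369.20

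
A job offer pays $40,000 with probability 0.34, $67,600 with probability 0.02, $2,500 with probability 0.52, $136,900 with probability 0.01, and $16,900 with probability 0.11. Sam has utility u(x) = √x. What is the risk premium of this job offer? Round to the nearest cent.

E[u] = 0.34·√40000 + 0.02·√67600 + 0.52·√2500 + 0.01·√136900 + 0.11·√16900 = 0.34·200 + 0.02·260 + 0.52·50 + 0.01·370 + 0.11·130 = 117.2
CE = (117.2)² = 13735.84
Risk premium = EV − CE = 19480 − 13735.84 = 5744.16

$5,744.16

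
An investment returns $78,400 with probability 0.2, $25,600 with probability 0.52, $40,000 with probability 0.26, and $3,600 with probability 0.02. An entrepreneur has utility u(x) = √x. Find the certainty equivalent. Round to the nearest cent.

$37,017.76

E[u] = 0.2·√78400 + 0.52·√25600 + 0.26·√40000 + 0.02·√3600 = 0.2·280 + 0.52·160 + 0.26·200 + 0.02·60 = 192.4
CE = (192.4)² = 37017.76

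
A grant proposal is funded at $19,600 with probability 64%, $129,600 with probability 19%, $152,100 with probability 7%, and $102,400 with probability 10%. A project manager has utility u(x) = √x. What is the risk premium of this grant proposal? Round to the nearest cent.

E[u] = 0.64·√19600 + 0.19·√129600 + 0.07·√152100 + 0.1·√102400 = 0.64·140 + 0.19·360 + 0.07·390 + 0.1·320 = 217.3
CE = (217.3)² = 47219.29
Risk premium = EV − CE = 58055 − 47219.29 = 10835.71

$10,835.71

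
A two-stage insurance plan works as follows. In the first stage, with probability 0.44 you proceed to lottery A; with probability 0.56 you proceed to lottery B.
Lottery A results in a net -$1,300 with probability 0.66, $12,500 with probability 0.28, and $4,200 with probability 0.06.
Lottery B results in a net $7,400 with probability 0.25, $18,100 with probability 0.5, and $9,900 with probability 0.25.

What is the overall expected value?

EV(A) = 0.66 × (-1300) + 0.28 × 12500 + 0.06 × 4200 = -858 + 3500 + 252 = 2894
EV(B) = 0.25 × 7400 + 0.5 × 18100 + 0.25 × 9900 = 1850 + 9050 + 2475 = 13375
Overall = 0.44 × 2894 + 0.56 × 13375 = 1273.36 + 7490 = 8763.36

$8,763.36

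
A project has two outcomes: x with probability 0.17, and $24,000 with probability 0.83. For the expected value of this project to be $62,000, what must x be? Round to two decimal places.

0.17·x + 0.83·24000 = 62000
0.17·x = 62000 − 19920 = 42080
x = 42080 / 0.17 = 247529.4118

x = $247,529.41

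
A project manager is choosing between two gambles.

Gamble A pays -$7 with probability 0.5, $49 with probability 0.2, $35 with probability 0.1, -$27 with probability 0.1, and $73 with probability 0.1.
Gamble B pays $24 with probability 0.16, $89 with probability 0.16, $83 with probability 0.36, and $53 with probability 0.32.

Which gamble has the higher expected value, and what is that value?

Gamble A = 0.5 × (-7) + 0.2 × 49 + 0.1 × 35 + 0.1 × (-27) + 0.1 × 73 = -3.5 + 9.8 + 3.5 − 2.7 + 7.3 = 14.4
Gamble B = 0.16 × 24 + 0.16 × 89 + 0.36 × 83 + 0.32 × 53 = 3.84 + 14.24 + 29.88 + 16.96 = 64.92

Gamble B ($64.92)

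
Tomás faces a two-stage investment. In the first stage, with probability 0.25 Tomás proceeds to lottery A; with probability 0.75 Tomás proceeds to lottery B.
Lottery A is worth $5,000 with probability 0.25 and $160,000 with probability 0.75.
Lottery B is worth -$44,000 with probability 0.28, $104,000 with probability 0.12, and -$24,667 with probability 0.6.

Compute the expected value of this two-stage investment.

EV(A) = 0.25 × 5000 + 0.75 × 160000 = 1250 + 120000 = 121250
EV(B) = 0.28 × (-44000) + 0.12 × 104000 + 0.6 × (-24667) = -12320 + 12480 − 14800.2 = -14640.2
Overall = 0.25 × 121250 + 0.75 × (-14640.2) = 30312.5 − 10980.15 = 19332.35

$19,332.35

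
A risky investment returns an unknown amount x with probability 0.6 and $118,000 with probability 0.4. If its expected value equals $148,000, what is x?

x = $168,000

0.6·x + 0.4·118000 = 148000
0.6·x = 148000 − 47200 = 100800
x = 100800 / 0.6 = 168000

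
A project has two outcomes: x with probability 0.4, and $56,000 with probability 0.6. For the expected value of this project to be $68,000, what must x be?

x = $86,000

0.4·x + 0.6·56000 = 68000
0.4·x = 68000 − 33600 = 34400
x = 34400 / 0.4 = 86000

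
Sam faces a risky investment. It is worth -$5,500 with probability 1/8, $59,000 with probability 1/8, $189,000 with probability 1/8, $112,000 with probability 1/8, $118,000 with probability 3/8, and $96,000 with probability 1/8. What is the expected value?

EV = 1/8 × (-5500) + 1/8 × 59000 + 1/8 × 189000 + 1/8 × 112000 + 3/8 × 118000 + 1/8 × 96000 = -687.5 + 7375 + 23625 + 14000 + 44250 + 12000 = 100562.5

$100,562.50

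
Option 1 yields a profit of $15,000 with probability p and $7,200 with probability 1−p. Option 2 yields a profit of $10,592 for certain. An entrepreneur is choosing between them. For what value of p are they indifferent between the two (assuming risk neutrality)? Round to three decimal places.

p·15000 + (1−p)·7200 = 10592
7800p + 7200 = 10592
p = (10592 − 7200) / 7800

p = 0.435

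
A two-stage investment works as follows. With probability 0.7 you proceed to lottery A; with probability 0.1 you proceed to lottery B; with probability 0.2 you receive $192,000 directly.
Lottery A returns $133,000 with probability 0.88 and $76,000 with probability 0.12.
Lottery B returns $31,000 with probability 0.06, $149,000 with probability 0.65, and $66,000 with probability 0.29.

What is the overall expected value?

$138,497

EV(A) = 0.88 × 133000 + 0.12 × 76000 = 117040 + 9120 = 126160
EV(B) = 0.06 × 31000 + 0.65 × 149000 + 0.29 × 66000 = 1860 + 96850 + 19140 = 117850
Branch C: 192000 (certain)
Overall = 0.7 × 126160 + 0.1 × 117850 + 0.2 × 192000 = 88312 + 11785 + 38400 = 138497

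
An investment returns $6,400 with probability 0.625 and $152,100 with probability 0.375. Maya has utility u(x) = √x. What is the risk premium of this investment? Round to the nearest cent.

E[u] = 0.625·√6400 + 0.375·√152100 = 0.625·80 + 0.375·390 = 196.25
CE = (196.25)² = 38514.0625
Risk premium = EV − CE = 61037.5 − 38514.0625 = 22523.4375

$22,523.44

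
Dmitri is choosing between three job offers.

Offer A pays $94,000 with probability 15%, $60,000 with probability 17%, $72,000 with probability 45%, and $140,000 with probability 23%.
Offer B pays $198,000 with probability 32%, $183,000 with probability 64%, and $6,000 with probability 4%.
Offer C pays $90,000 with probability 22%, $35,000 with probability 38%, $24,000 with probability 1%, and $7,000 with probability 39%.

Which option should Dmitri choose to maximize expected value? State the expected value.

Offer B ($180,720)

Offer A = 0.15 × 94000 + 0.17 × 60000 + 0.45 × 72000 + 0.23 × 140000 = 14100 + 10200 + 32400 + 32200 = 88900
Offer B = 0.32 × 198000 + 0.64 × 183000 + 0.04 × 6000 = 63360 + 117120 + 240 = 180720
Offer C = 0.22 × 90000 + 0.38 × 35000 + 0.01 × 24000 + 0.39 × 7000 = 19800 + 13300 + 240 + 2730 = 36070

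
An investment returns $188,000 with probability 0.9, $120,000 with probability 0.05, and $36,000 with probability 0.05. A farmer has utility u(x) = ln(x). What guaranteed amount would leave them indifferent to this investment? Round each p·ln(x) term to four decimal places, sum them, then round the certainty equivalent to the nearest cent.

$169,261.48

E[u] = 0.9·ln(188000) + 0.05·ln(120000) + 0.05·ln(36000) = 10.9298 + 0.5848 + 0.5246 = 12.0392
CE = e^12.0392 ≈ 169261.48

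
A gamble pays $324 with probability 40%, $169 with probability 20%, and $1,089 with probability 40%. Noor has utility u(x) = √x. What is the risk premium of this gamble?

E[u] = 0.4·√324 + 0.2·√169 + 0.4·√1089 = 0.4·18 + 0.2·13 + 0.4·33 = 23
CE = (23)² = 529
Risk premium = EV − CE = 599 − 529 = 70

$70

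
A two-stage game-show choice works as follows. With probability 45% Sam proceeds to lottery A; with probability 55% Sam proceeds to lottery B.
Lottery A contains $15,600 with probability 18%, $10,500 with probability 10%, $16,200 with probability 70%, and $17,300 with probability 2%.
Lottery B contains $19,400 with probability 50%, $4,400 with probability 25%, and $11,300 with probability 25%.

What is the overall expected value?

EV(A) = 0.18 × 15600 + 0.1 × 10500 + 0.7 × 16200 + 0.02 × 17300 = 2808 + 1050 + 11340 + 346 = 15544
EV(B) = 0.5 × 19400 + 0.25 × 4400 + 0.25 × 11300 = 9700 + 1100 + 2825 = 13625
Overall = 0.45 × 15544 + 0.55 × 13625 = 6994.8 + 7493.75 = 14488.55

$14,488.55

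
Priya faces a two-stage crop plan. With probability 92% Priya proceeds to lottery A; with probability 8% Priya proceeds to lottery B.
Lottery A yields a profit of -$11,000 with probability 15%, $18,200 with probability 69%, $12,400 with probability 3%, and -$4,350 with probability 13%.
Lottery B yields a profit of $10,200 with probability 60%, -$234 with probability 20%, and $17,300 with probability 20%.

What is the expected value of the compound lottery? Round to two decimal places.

$10,620.00

EV(A) = 0.15 × (-11000) + 0.69 × 18200 + 0.03 × 12400 + 0.13 × (-4350) = -1650 + 12558 + 372 − 565.5 = 10714.5
EV(B) = 0.6 × 10200 + 0.2 × (-234) + 0.2 × 17300 = 6120 − 46.8 + 3460 = 9533.2
Overall = 0.92 × 10714.5 + 0.08 × 9533.2 = 9857.34 + 762.656 = 10619.996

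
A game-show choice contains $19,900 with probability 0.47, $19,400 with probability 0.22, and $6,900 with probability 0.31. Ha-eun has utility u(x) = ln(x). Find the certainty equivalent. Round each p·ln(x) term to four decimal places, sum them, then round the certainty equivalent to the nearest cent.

$14,251.25

E[u] = 0.47·ln(19900) + 0.22·ln(19400) + 0.31·ln(6900) = 4.6523 + 2.1721 + 2.7402 = 9.5646
CE = e^9.5646 ≈ 14251.25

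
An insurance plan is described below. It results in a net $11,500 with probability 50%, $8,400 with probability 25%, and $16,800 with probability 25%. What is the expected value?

$12,050

EV = 0.5 × 11500 + 0.25 × 8400 + 0.25 × 16800 = 5750 + 2100 + 4200 = 12050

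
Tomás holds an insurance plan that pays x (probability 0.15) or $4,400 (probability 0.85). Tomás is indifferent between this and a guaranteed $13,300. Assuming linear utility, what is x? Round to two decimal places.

0.15·x + 0.85·4400 = 13300
0.15·x = 13300 − 3740 = 9560
x = 9560 / 0.15 = 63733.3333

x = $63,733.33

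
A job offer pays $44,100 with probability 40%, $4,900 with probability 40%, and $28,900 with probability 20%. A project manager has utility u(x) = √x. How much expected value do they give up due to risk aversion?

E[u] = 0.4·√44100 + 0.4·√4900 + 0.2·√28900 = 0.4·210 + 0.4·70 + 0.2·170 = 146
CE = (146)² = 21316
Risk premium = EV − CE = 25380 − 21316 = 4064

$4,064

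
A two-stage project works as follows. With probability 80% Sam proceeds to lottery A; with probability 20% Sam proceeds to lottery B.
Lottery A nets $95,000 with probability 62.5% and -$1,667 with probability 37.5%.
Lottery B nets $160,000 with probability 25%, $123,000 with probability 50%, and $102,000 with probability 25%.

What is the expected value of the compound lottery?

EV(A) = 0.625 × 95000 + 0.375 × (-1667) = 59375 − 625.125 = 58749.875
EV(B) = 0.25 × 160000 + 0.5 × 123000 + 0.25 × 102000 = 40000 + 61500 + 25500 = 127000
Overall = 0.8 × 58749.875 + 0.2 × 127000 = 46999.9 + 25400 = 72399.9

$72,399.90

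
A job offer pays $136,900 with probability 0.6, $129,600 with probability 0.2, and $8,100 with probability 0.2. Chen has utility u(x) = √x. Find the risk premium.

$12,336

E[u] = 0.6·√136900 + 0.2·√129600 + 0.2·√8100 = 0.6·370 + 0.2·360 + 0.2·90 = 312
CE = (312)² = 97344
Risk premium = EV − CE = 109680 − 97344 = 12336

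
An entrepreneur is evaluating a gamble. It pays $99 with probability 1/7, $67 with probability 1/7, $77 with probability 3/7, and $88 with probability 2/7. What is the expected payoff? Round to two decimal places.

EV = 1/7 × 99 + 1/7 × 67 + 3/7 × 77 + 2/7 × 88 = 14.1429 + 9.5714 + 33 + 25.1429 = 81.8571

$81.86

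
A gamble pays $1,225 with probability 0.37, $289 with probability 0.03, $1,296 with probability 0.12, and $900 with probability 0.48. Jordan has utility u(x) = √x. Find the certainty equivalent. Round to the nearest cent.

E[u] = 0.37·√1225 + 0.03·√289 + 0.12·√1296 + 0.48·√900 = 0.37·35 + 0.03·17 + 0.12·36 + 0.48·30 = 32.18
CE = (32.18)² = 1035.5524

$1,035.55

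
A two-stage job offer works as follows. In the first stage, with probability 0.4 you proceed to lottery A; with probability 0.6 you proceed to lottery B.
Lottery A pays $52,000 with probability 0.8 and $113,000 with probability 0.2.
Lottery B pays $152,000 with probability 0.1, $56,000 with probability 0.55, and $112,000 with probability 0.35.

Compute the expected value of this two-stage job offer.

$76,800

EV(A) = 0.8 × 52000 + 0.2 × 113000 = 41600 + 22600 = 64200
EV(B) = 0.1 × 152000 + 0.55 × 56000 + 0.35 × 112000 = 15200 + 30800 + 39200 = 85200
Overall = 0.4 × 64200 + 0.6 × 85200 = 25680 + 51120 = 76800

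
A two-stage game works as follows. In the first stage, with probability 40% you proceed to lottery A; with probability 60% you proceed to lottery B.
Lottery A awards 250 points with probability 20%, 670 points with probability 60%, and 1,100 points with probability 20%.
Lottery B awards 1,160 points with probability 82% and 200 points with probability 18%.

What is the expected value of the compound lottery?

EV(A) = 0.2 × 250 + 0.6 × 670 + 0.2 × 1100 = 50 + 402 + 220 = 672
EV(B) = 0.82 × 1160 + 0.18 × 200 = 951.2 + 36 = 987.2
Overall = 0.4 × 672 + 0.6 × 987.2 = 268.8 + 592.32 = 861.12

861.12 points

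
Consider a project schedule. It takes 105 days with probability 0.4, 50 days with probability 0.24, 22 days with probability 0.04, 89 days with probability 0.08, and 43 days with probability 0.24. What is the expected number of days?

72.32 days

EV = 0.4 × 105 + 0.24 × 50 + 0.04 × 22 + 0.08 × 89 + 0.24 × 43 = 42 + 12 + 0.88 + 7.12 + 10.32 = 72.32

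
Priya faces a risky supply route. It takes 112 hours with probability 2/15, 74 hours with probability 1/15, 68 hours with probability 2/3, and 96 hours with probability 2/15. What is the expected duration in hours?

78 hours

EV = 2/15 × 112 + 1/15 × 74 + 2/3 × 68 + 2/15 × 96 = 14.9333 + 4.9333 + 45.3333 + 12.8 = 78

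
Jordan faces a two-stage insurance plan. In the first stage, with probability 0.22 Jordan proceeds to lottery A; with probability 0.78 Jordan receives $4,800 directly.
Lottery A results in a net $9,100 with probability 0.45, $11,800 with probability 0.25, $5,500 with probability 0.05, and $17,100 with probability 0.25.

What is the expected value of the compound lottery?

EV(A) = 0.45 × 9100 + 0.25 × 11800 + 0.05 × 5500 + 0.25 × 17100 = 4095 + 2950 + 275 + 4275 = 11595
Branch B: 4800 (certain)
Overall = 0.22 × 11595 + 0.78 × 4800 = 2550.9 + 3744 = 6294.9

$6,294.90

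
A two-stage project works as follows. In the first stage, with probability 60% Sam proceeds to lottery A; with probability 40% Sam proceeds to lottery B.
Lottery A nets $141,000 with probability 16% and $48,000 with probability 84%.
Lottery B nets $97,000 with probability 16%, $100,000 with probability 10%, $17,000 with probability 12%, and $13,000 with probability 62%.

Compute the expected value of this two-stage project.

$51,976

EV(A) = 0.16 × 141000 + 0.84 × 48000 = 22560 + 40320 = 62880
EV(B) = 0.16 × 97000 + 0.1 × 100000 + 0.12 × 17000 + 0.62 × 13000 = 15520 + 10000 + 2040 + 8060 = 35620
Overall = 0.6 × 62880 + 0.4 × 35620 = 37728 + 14248 = 51976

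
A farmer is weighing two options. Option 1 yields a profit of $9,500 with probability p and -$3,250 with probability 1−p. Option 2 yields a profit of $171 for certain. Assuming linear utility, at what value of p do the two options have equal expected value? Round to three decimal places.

p = 0.268

p·9500 + (1−p)·(-3250) = 171
12750p − 3250 = 171
p = (171 + 3250) / 12750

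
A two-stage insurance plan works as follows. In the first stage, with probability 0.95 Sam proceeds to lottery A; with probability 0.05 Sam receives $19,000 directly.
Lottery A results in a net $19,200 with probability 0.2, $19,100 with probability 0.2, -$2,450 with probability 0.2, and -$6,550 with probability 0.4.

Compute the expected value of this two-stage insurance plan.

$5,272.50

EV(A) = 0.2 × 19200 + 0.2 × 19100 + 0.2 × (-2450) + 0.4 × (-6550) = 3840 + 3820 − 490 − 2620 = 4550
Branch B: 19000 (certain)
Overall = 0.95 × 4550 + 0.05 × 19000 = 4322.5 + 950 = 5272.5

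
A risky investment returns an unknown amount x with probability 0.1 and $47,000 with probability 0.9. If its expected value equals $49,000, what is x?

x = $67,000

0.1·x + 0.9·47000 = 49000
0.1·x = 49000 − 42300 = 6700
x = 6700 / 0.1 = 67000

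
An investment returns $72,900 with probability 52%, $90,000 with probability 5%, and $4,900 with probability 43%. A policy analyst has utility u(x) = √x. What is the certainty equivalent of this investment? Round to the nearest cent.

E[u] = 0.52·√72900 + 0.05·√90000 + 0.43·√4900 = 0.52·270 + 0.05·300 + 0.43·70 = 185.5
CE = (185.5)² = 34410.25

$34,410.25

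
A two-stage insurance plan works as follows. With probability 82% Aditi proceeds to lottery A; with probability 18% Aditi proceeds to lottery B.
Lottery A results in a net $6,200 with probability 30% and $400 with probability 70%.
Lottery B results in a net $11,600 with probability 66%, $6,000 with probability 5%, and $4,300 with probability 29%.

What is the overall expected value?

EV(A) = 0.3 × 6200 + 0.7 × 400 = 1860 + 280 = 2140
EV(B) = 0.66 × 11600 + 0.05 × 6000 + 0.29 × 4300 = 7656 + 300 + 1247 = 9203
Overall = 0.82 × 2140 + 0.18 × 9203 = 1754.8 + 1656.54 = 3411.34

$3,411.34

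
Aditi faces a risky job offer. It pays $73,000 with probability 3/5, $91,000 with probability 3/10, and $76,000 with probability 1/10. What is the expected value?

$78,700

EV = 3/5 × 73000 + 3/10 × 91000 + 1/10 × 76000 = 43800 + 27300 + 7600 = 78700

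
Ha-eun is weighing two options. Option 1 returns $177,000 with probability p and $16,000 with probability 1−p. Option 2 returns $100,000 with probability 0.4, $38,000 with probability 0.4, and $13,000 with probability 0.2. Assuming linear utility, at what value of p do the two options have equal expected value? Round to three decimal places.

p = 0.260

EV(Option 2) = 0.4 × 100000 + 0.4 × 38000 + 0.2 × 13000 = 40000 + 15200 + 2600 = 57800
p·177000 + (1−p)·16000 = 57800
161000p + 16000 = 57800
p = (57800 − 16000) / 161000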